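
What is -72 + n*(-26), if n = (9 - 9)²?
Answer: -72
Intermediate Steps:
n = 0 (n = 0² = 0)
-72 + n*(-26) = -72 + 0*(-26) = -72 + 0 = -72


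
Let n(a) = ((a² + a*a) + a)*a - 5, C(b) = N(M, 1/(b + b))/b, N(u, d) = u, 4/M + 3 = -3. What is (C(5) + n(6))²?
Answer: 48205249/225 ≈ 2.1425e+5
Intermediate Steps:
M = -⅔ (M = 4/(-3 - 3) = 4/(-6) = 4*(-⅙) = -⅔ ≈ -0.66667)
C(b) = -2/(3*b)
n(a) = -5 + a*(a + 2*a²) (n(a) = ((a² + a²) + a)*a - 5 = (2*a² + a)*a - 5 = (a + 2*a²)*a - 5 = a*(a + 2*a²) - 5 = -5 + a*(a + 2*a²))
(C(5) + n(6))² = (-⅔/5 + (-5 + 6² + 2*6³))² = (-⅔*⅕ + (-5 + 36 + 2*216))² = (-2/15 + (-5 + 36 + 432))² = (-2/15 + 463)² = (6943/15)² = 48205249/225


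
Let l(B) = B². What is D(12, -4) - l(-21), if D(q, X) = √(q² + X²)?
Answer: -441 + 4*√10 ≈ -428.35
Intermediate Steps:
D(q, X) = √(X² + q²)
D(12, -4) - l(-21) = √((-4)² + 12²) - 1*(-21)² = √(16 + 144) - 1*441 = √160 - 441 = 4*√10 - 441 = -441 + 4*√10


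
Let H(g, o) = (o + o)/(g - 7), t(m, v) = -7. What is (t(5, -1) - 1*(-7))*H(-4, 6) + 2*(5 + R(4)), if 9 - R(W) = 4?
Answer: 20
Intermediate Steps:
R(W) = 5 (R(W) = 9 - 1*4 = 9 - 4 = 5)
H(g, o) = 2*o/(-7 + g) (H(g, o) = (2*o)/(-7 + g) = 2*o/(-7 + g))
(t(5, -1) - 1*(-7))*H(-4, 6) + 2*(5 + R(4)) = (-7 - 1*(-7))*(2*6/(-7 - 4)) + 2*(5 + 5) = (-7 + 7)*(2*6/(-11)) + 2*10 = 0*(2*6*(-1/11)) + 20 = 0*(-12/11) + 20 = 0 + 20 = 20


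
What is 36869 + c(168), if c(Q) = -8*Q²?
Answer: -188923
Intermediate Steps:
36869 + c(168) = 36869 - 8*168² = 36869 - 8*28224 = 36869 - 225792 = -188923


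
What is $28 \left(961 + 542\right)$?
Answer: $42084$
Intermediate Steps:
$28 \left(961 + 542\right) = 28 \cdot 1503 = 42084$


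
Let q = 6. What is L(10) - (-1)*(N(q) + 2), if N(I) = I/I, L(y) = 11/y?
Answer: 41/10 ≈ 4.1000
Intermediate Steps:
N(I) = 1
L(10) - (-1)*(N(q) + 2) = 11/10 - (-1)*(1 + 2) = 11*(1/10) - (-1)*3 = 11/10 - 1*(-3) = 11/10 + 3 = 41/10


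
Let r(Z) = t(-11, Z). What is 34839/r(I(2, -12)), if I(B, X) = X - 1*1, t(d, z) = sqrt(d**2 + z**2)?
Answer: 34839*sqrt(290)/290 ≈ 2045.8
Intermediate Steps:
I(B, X) = -1 + X (I(B, X) = X - 1 = -1 + X)
r(Z) = sqrt(121 + Z**2) (r(Z) = sqrt((-11)**2 + Z**2) = sqrt(121 + Z**2))
34839/r(I(2, -12)) = 34839/(sqrt(121 + (-1 - 12)**2)) = 34839/(sqrt(121 + (-13)**2)) = 34839/(sqrt(121 + 169)) = 34839/(sqrt(290)) = 34839*(sqrt(290)/290) = 34839*sqrt(290)/290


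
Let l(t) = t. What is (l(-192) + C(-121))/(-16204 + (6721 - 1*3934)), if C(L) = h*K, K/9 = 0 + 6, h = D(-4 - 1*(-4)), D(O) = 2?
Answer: 84/13417 ≈ 0.0062607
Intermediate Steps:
h = 2
K = 54 (K = 9*(0 + 6) = 9*6 = 54)
C(L) = 108 (C(L) = 2*54 = 108)
(l(-192) + C(-121))/(-16204 + (6721 - 1*3934)) = (-192 + 108)/(-16204 + (6721 - 1*3934)) = -84/(-16204 + (6721 - 3934)) = -84/(-16204 + 2787) = -84/(-13417) = -84*(-1/13417) = 84/13417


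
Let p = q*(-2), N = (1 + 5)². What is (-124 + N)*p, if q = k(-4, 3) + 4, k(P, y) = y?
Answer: 1232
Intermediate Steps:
q = 7 (q = 3 + 4 = 7)
N = 36 (N = 6² = 36)
p = -14 (p = 7*(-2) = -14)
(-124 + N)*p = (-124 + 36)*(-14) = -88*(-14) = 1232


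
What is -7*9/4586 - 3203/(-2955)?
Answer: 14502793/13551630 ≈ 1.0702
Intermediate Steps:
-7*9/4586 - 3203/(-2955) = -63*1/4586 - 3203*(-1/2955) = -63/4586 + 3203/2955 = 14502793/13551630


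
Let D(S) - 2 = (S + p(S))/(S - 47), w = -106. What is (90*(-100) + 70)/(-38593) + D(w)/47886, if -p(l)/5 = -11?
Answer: 1283136091/5544193194 ≈ 0.23144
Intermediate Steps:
p(l) = 55 (p(l) = -5*(-11) = 55)
D(S) = 2 + (55 + S)/(-47 + S) (D(S) = 2 + (S + 55)/(S - 47) = 2 + (55 + S)/(-47 + S))
(90*(-100) + 70)/(-38593) + D(w)/47886 = (90*(-100) + 70)/(-38593) + (3*(-13 - 106)/(-47 - 106))/47886 = (-9000 + 70)*(-1/38593) + (3*(-119)/(-153))*(1/47886) = -8930*(-1/38593) + (3*(-1/153)*(-119))*(1/47886) = 8930/38593 + (7/3)*(1/47886) = 8930/38593 + 7/143658 = 1283136091/5544193194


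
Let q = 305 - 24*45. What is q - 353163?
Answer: -353938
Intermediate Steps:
q = -775 (q = 305 - 1080 = -775)
q - 353163 = -775 - 353163 = -353938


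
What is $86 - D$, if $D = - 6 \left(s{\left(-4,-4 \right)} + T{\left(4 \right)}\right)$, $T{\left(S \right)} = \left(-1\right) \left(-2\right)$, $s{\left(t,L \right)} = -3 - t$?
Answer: $104$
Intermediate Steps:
$T{\left(S \right)} = 2$
$D = -18$ ($D = - 6 \left(\left(-3 - -4\right) + 2\right) = - 6 \left(\left(-3 + 4\right) + 2\right) = - 6 \left(1 + 2\right) = \left(-6\right) 3 = -18$)
$86 - D = 86 - -18 = 86 + 18 = 104$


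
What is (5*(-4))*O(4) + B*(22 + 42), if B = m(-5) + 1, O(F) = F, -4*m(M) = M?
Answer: 64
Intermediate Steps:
m(M) = -M/4
B = 9/4 (B = -¼*(-5) + 1 = 5/4 + 1 = 9/4 ≈ 2.2500)
(5*(-4))*O(4) + B*(22 + 42) = (5*(-4))*4 + 9*(22 + 42)/4 = -20*4 + (9/4)*64 = -80 + 144 = 64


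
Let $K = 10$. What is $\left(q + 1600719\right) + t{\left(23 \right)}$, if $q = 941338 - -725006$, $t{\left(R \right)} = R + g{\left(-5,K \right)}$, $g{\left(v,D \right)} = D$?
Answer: $3267096$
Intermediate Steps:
$t{\left(R \right)} = 10 + R$ ($t{\left(R \right)} = R + 10 = 10 + R$)
$q = 1666344$ ($q = 941338 + 725006 = 1666344$)
$\left(q + 1600719\right) + t{\left(23 \right)} = \left(1666344 + 1600719\right) + \left(10 + 23\right) = 3267063 + 33 = 3267096$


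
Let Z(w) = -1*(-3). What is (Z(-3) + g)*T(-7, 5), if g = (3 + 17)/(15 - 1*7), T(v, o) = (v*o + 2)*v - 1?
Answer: 1265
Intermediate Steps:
Z(w) = 3
T(v, o) = -1 + v*(2 + o*v) (T(v, o) = (o*v + 2)*v - 1 = (2 + o*v)*v - 1 = v*(2 + o*v) - 1 = -1 + v*(2 + o*v))
g = 5/2 (g = 20/(15 - 7) = 20/8 = 20*(1/8) = 5/2 ≈ 2.5000)
(Z(-3) + g)*T(-7, 5) = (3 + 5/2)*(-1 + 2*(-7) + 5*(-7)**2) = 11*(-1 - 14 + 5*49)/2 = 11*(-1 - 14 + 245)/2 = (11/2)*230 = 1265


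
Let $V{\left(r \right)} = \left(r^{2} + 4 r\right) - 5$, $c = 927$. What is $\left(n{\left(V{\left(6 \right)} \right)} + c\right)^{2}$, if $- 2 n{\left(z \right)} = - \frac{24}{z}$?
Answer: $\frac{2600694009}{3025} \approx 8.5973 \cdot 10^{5}$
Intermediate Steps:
$V{\left(r \right)} = -5 + r^{2} + 4 r$
$n{\left(z \right)} = \frac{12}{z}$ ($n{\left(z \right)} = - \frac{\left(-24\right) \frac{1}{z}}{2} = \frac{12}{z}$)
$\left(n{\left(V{\left(6 \right)} \right)} + c\right)^{2} = \left(\frac{12}{-5 + 6^{2} + 4 \cdot 6} + 927\right)^{2} = \left(\frac{12}{-5 + 36 + 24} + 927\right)^{2} = \left(\frac{12}{55} + 927\right)^{2} = \left(\frac{50997}{55}\right)^{2} = \frac{2600694009}{3025}$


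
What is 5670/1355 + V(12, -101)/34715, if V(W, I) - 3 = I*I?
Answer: 42132094/9407765 ≈ 4.4784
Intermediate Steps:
V(W, I) = 3 + I² (V(W, I) = 3 + I*I = 3 + I²)
5670/1355 + V(12, -101)/34715 = 5670/1355 + (3 + (-101)²)/34715 = 5670*(1/1355) + (3 + 10201)*(1/34715) = 1134/271 + 10204*(1/34715) = 1134/271 + 10204/34715 = 42132094/9407765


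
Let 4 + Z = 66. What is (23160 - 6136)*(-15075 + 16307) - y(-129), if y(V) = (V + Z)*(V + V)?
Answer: 20956282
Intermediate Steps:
Z = 62 (Z = -4 + 66 = 62)
y(V) = 2*V*(62 + V) (y(V) = (V + 62)*(V + V) = (62 + V)*(2*V) = 2*V*(62 + V))
(23160 - 6136)*(-15075 + 16307) - y(-129) = (23160 - 6136)*(-15075 + 16307) - 2*(-129)*(62 - 129) = 17024*1232 - 2*(-129)*(-67) = 20973568 - 1*17286 = 20973568 - 17286 = 20956282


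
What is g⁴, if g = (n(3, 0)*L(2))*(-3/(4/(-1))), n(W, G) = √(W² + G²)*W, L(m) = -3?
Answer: 43046721/256 ≈ 1.6815e+5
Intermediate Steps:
n(W, G) = W*√(G² + W²) (n(W, G) = √(G² + W²)*W = W*√(G² + W²))
g = -81/4 (g = ((3*√(0² + 3²))*(-3))*(-3/(4/(-1))) = ((3*√(0 + 9))*(-3))*(-3/(4*(-1))) = ((3*√9)*(-3))*(-3/(-4)) = ((3*3)*(-3))*(-3*(-¼)) = (9*(-3))*(¾) = -27*¾ = -81/4 ≈ -20.250)
g⁴ = (-81/4)⁴ = 43046721/256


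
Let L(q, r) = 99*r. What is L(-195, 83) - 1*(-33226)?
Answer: 41443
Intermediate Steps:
L(-195, 83) - 1*(-33226) = 99*83 - 1*(-33226) = 8217 + 33226 = 41443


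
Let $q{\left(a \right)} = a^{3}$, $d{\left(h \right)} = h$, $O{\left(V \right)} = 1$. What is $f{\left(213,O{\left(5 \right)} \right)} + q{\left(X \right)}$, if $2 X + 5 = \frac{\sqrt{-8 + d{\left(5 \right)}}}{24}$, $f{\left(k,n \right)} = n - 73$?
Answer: $- \frac{44859}{512} + \frac{14399 i \sqrt{3}}{36864} \approx -87.615 + 0.67654 i$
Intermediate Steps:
$f{\left(k,n \right)} = -73 + n$
$X = - \frac{5}{2} + \frac{i \sqrt{3}}{48}$ ($X = - \frac{5}{2} + \frac{\sqrt{-8 + 5} \cdot \frac{1}{24}}{2} = - \frac{5}{2} + \frac{\sqrt{-3} \cdot \frac{1}{24}}{2} = - \frac{5}{2} + \frac{i \sqrt{3} \cdot \frac{1}{24}}{2} = - \frac{5}{2} + \frac{\frac{1}{24} i \sqrt{3}}{2} = - \frac{5}{2} + \frac{i \sqrt{3}}{48} \approx -2.5 + 0.036084 i$)
$f{\left(213,O{\left(5 \right)} \right)} + q{\left(X \right)} = \left(-73 + 1\right) + \left(- \frac{5}{2} + \frac{i \sqrt{3}}{48}\right)^{3} = -72 + \left(- \frac{5}{2} + \frac{i \sqrt{3}}{48}\right)^{3}$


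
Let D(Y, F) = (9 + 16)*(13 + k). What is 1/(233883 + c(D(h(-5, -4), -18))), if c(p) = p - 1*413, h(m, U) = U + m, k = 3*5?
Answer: 1/234170 ≈ 4.2704e-6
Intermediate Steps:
k = 15
D(Y, F) = 700 (D(Y, F) = (9 + 16)*(13 + 15) = 25*28 = 700)
c(p) = -413 + p (c(p) = p - 413 = -413 + p)
1/(233883 + c(D(h(-5, -4), -18))) = 1/(233883 + (-413 + 700)) = 1/(233883 + 287) = 1/234170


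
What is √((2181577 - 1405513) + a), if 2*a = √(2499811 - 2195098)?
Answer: √(3104256 + 6*√33857)/2 ≈ 881.10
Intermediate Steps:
a = 3*√33857/2 (a = √(2499811 - 2195098)/2 = √304713/2 = (3*√33857)/2 = 3*√33857/2 ≈ 276.00)
√((2181577 - 1405513) + a) = √((2181577 - 1405513) + 3*√33857/2) = √(776064 + 3*√33857/2)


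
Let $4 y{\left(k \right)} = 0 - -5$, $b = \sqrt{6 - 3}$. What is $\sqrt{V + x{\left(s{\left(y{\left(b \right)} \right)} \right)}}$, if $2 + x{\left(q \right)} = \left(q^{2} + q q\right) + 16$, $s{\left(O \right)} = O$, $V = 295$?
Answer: $\frac{\sqrt{4994}}{4} \approx 17.667$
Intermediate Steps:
$b = \sqrt{3} \approx 1.732$
$y{\left(k \right)} = \frac{5}{4}$ ($y{\left(k \right)} = \frac{0 - -5}{4} = \frac{0 + 5}{4} = \frac{1}{4} \cdot 5 = \frac{5}{4}$)
$x{\left(q \right)} = 14 + 2 q^{2}$ ($x{\left(q \right)} = -2 + \left(\left(q^{2} + q q\right) + 16\right) = -2 + \left(\left(q^{2} + q^{2}\right) + 16\right) = -2 + \left(2 q^{2} + 16\right) = -2 + \left(16 + 2 q^{2}\right) = 14 + 2 q^{2}$)
$\sqrt{V + x{\left(s{\left(y{\left(b \right)} \right)} \right)}} = \sqrt{295 + \left(14 + 2 \left(\frac{5}{4}\right)^{2}\right)} = \sqrt{295 + \left(14 + 2 \cdot \frac{25}{16}\right)} = \sqrt{295 + \left(14 + \frac{25}{8}\right)} = \sqrt{295 + \frac{137}{8}} = \sqrt{\frac{2497}{8}} = \frac{\sqrt{4994}}{4}$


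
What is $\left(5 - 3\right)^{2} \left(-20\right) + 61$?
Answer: $-19$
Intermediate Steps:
$\left(5 - 3\right)^{2} \left(-20\right) + 61 = 2^{2} \left(-20\right) + 61 = 4 \left(-20\right) + 61 = -80 + 61 = -19$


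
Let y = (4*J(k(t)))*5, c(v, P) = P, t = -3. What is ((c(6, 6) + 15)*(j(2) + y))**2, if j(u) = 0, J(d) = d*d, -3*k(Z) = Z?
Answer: 176400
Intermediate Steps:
k(Z) = -Z/3
J(d) = d**2
y = 20 (y = (4*(-1/3*(-3))**2)*5 = (4*1**2)*5 = (4*1)*5 = 4*5 = 20)
((c(6, 6) + 15)*(j(2) + y))**2 = ((6 + 15)*(0 + 20))**2 = (21*20)**2 = 420**2 = 176400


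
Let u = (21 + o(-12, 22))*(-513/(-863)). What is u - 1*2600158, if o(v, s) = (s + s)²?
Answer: -2242932413/863 ≈ -2.5990e+6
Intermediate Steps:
o(v, s) = 4*s² (o(v, s) = (2*s)² = 4*s²)
u = 1003941/863 (u = (21 + 4*22²)*(-513/(-863)) = (21 + 4*484)*(-513*(-1/863)) = (21 + 1936)*(513/863) = 1957*(513/863) = 1003941/863 ≈ 1163.3)
u - 1*2600158 = 1003941/863 - 1*2600158 = 1003941/863 - 2600158 = -2242932413/863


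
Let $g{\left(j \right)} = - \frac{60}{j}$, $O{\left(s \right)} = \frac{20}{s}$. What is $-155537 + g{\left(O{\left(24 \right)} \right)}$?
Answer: $-155609$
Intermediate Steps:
$-155537 + g{\left(O{\left(24 \right)} \right)} = -155537 - \frac{60}{20 \cdot \frac{1}{24}} = -155537 - \frac{60}{\frac{5}{6}} = -155537 - 72 = -155609$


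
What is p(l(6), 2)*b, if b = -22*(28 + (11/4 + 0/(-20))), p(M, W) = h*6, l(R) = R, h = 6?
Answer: -24354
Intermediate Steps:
p(M, W) = 36 (p(M, W) = 6*6 = 36)
b = -1353/2 (b = -22*(28 + (11*(¼) + 0*(-1/20))) = -22*(28 + (11/4 + 0)) = -22*(28 + 11/4) = -22*123/4 = -1353/2 ≈ -676.50)
p(l(6), 2)*b = 36*(-1353/2) = -24354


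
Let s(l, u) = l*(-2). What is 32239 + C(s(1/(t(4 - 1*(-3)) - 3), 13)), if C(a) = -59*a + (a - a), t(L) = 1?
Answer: 32180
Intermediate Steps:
s(l, u) = -2*l
C(a) = -59*a (C(a) = -59*a + 0 = -59*a)
32239 + C(s(1/(t(4 - 1*(-3)) - 3), 13)) = 32239 - (-118)/(1 - 3) = 32239 - (-118)/(-2) = 32239 - (-118)*(-1)/2 = 32239 - 59*1 = 32239 - 59 = 32180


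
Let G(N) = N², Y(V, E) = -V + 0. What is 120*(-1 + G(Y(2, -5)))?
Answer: 360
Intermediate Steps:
Y(V, E) = -V
120*(-1 + G(Y(2, -5))) = 120*(-1 + (-1*2)²) = 120*(-1 + (-2)²) = 120*(-1 + 4) = 120*3 = 360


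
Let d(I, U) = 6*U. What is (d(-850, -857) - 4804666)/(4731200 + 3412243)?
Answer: -4809808/8143443 ≈ -0.59064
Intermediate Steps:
(d(-850, -857) - 4804666)/(4731200 + 3412243) = (6*(-857) - 4804666)/(4731200 + 3412243) = (-5142 - 4804666)/8143443 = -4809808*1/8143443 = -4809808/8143443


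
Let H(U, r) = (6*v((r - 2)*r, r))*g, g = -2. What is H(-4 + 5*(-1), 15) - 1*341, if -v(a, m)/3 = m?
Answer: 199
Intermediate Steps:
v(a, m) = -3*m
H(U, r) = 36*r (H(U, r) = (6*(-3*r))*(-2) = -18*r*(-2) = 36*r)
H(-4 + 5*(-1), 15) - 1*341 = 36*15 - 1*341 = 540 - 341 = 199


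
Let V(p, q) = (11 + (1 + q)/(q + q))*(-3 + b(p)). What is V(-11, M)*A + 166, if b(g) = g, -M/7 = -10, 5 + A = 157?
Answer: -121606/5 ≈ -24321.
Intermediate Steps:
A = 152 (A = -5 + 157 = 152)
M = 70 (M = -7*(-10) = 70)
V(p, q) = (-3 + p)*(11 + (1 + q)/(2*q)) (V(p, q) = (11 + (1 + q)/(q + q))*(-3 + p) = (11 + (1 + q)/((2*q)))*(-3 + p) = (11 + (1 + q)*(1/(2*q)))*(-3 + p) = (11 + (1 + q)/(2*q))*(-3 + p) = (-3 + p)*(11 + (1 + q)/(2*q)))
V(-11, M)*A + 166 = ((½)*(-3 - 11 + 23*70*(-3 - 11))/70)*152 + 166 = ((½)*(1/70)*(-3 - 11 + 23*70*(-14)))*152 + 166 = ((½)*(1/70)*(-3 - 11 - 22540))*152 + 166 = ((½)*(1/70)*(-22554))*152 + 166 = -1611/10*152 + 166 = -122436/5 + 166 = -121606/5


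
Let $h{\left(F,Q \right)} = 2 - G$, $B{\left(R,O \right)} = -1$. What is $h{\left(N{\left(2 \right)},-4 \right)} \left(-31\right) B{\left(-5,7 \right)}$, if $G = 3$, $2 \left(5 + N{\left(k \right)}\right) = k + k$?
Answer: $-31$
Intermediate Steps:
$N{\left(k \right)} = -5 + k$ ($N{\left(k \right)} = -5 + \frac{k + k}{2} = -5 + \frac{2 k}{2} = -5 + k$)
$h{\left(F,Q \right)} = -1$ ($h{\left(F,Q \right)} = 2 - 3 = -1$)
$h{\left(N{\left(2 \right)},-4 \right)} \left(-31\right) B{\left(-5,7 \right)} = \left(-1\right) \left(-31\right) \left(-1\right) = 31 \left(-1\right) = -31$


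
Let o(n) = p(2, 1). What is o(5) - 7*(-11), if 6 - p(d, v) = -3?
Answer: 86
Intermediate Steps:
p(d, v) = 9 (p(d, v) = 6 - 1*(-3) = 6 + 3 = 9)
o(n) = 9
o(5) - 7*(-11) = 9 - 7*(-11) = 9 + 77 = 86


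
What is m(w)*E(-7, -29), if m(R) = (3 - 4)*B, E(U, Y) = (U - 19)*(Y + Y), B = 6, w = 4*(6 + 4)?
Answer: -9048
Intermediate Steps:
w = 40 (w = 4*10 = 40)
E(U, Y) = 2*Y*(-19 + U) (E(U, Y) = (-19 + U)*(2*Y) = 2*Y*(-19 + U))
m(R) = -6 (m(R) = (3 - 4)*6 = -1*6 = -6)
m(w)*E(-7, -29) = -12*(-29)*(-19 - 7) = -12*(-29)*(-26) = -6*1508 = -9048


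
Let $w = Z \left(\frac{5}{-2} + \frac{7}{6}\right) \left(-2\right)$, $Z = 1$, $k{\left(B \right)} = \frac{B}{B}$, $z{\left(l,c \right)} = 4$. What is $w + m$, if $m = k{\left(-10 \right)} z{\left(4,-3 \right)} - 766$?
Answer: $- \frac{2278}{3} \approx -759.33$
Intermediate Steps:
$k{\left(B \right)} = 1$
$w = \frac{8}{3}$ ($w = 1 \left(\frac{5}{-2} + \frac{7}{6}\right) \left(-2\right) = 1 \left(5 \left(- \frac{1}{2}\right) + 7 \cdot \frac{1}{6}\right) \left(-2\right) = 1 \left(- \frac{5}{2} + \frac{7}{6}\right) \left(-2\right) = 1 \left(- \frac{4}{3}\right) \left(-2\right) = \left(- \frac{4}{3}\right) \left(-2\right) = \frac{8}{3} \approx 2.6667$)
$m = -762$ ($m = 1 \cdot 4 - 766 = 4 - 766 = -762$)
$w + m = \frac{8}{3} - 762 = - \frac{2278}{3}$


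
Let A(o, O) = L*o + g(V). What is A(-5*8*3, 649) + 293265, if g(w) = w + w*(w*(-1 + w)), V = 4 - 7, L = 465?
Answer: 237426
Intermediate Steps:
V = -3
g(w) = w + w²*(-1 + w)
A(o, O) = -39 + 465*o (A(o, O) = 465*o - 3*(1 + (-3)² - 1*(-3)) = 465*o - 3*(1 + 9 + 3) = 465*o - 3*13 = 465*o - 39 = -39 + 465*o)
A(-5*8*3, 649) + 293265 = (-39 + 465*(-5*8*3)) + 293265 = (-39 + 465*(-40*3)) + 293265 = (-39 + 465*(-120)) + 293265 = (-39 - 55800) + 293265 = -55839 + 293265 = 237426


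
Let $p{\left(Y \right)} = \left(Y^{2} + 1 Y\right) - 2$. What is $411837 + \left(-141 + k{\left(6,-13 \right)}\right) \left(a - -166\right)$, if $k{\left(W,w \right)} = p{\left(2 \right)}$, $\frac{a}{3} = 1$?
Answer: $388684$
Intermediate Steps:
$a = 3$ ($a = 3 \cdot 1 = 3$)
$p{\left(Y \right)} = -2 + Y + Y^{2}$ ($p{\left(Y \right)} = \left(Y^{2} + Y\right) - 2 = \left(Y + Y^{2}\right) - 2 = -2 + Y + Y^{2}$)
$k{\left(W,w \right)} = 4$ ($k{\left(W,w \right)} = -2 + 2 + 2^{2} = -2 + 2 + 4 = 4$)
$411837 + \left(-141 + k{\left(6,-13 \right)}\right) \left(a - -166\right) = 411837 + \left(-141 + 4\right) \left(3 - -166\right) = 411837 - 137 \left(3 + 166\right) = 411837 - 23153 = 388684$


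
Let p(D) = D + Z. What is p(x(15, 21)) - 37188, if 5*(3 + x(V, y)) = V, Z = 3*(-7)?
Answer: -37209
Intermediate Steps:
Z = -21
x(V, y) = -3 + V/5
p(D) = -21 + D (p(D) = D - 21 = -21 + D)
p(x(15, 21)) - 37188 = (-21 + (-3 + (⅕)*15)) - 37188 = (-21 + (-3 + 3)) - 37188 = (-21 + 0) - 37188 = -21 - 37188 = -37209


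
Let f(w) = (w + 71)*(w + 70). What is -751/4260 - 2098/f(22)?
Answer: -426751/1012460 ≈ -0.42150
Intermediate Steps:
f(w) = (70 + w)*(71 + w) (f(w) = (71 + w)*(70 + w) = (70 + w)*(71 + w))
-751/4260 - 2098/f(22) = -751/4260 - 2098/(4970 + 22² + 141*22) = -751*1/4260 - 2098/(4970 + 484 + 3102) = -751/4260 - 2098/8556 = -751/4260 - 2098*1/8556 = -751/4260 - 1049/4278 = -426751/1012460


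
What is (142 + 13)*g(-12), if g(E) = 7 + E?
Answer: -775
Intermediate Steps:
(142 + 13)*g(-12) = (142 + 13)*(7 - 12) = 155*(-5) = -775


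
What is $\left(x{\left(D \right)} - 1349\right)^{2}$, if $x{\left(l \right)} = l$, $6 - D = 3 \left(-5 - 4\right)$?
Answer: $1731856$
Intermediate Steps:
$D = 33$ ($D = 6 - 3 \left(-5 - 4\right) = 6 - 3 \left(-9\right) = 6 - -27 = 6 + 27 = 33$)
$\left(x{\left(D \right)} - 1349\right)^{2} = \left(33 - 1349\right)^{2} = \left(-1316\right)^{2} = 1731856$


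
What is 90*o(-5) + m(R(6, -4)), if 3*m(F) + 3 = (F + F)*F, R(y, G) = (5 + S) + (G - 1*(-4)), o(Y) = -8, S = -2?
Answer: -715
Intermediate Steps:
R(y, G) = 7 + G (R(y, G) = (5 - 2) + (G - 1*(-4)) = 3 + (G + 4) = 3 + (4 + G) = 7 + G)
m(F) = -1 + 2*F²/3 (m(F) = -1 + ((F + F)*F)/3 = -1 + ((2*F)*F)/3 = -1 + (2*F²)/3 = -1 + 2*F²/3)
90*o(-5) + m(R(6, -4)) = 90*(-8) + (-1 + 2*(7 - 4)²/3) = -720 + (-1 + (⅔)*3²) = -720 + (-1 + (⅔)*9) = -720 + (-1 + 6) = -720 + 5 = -715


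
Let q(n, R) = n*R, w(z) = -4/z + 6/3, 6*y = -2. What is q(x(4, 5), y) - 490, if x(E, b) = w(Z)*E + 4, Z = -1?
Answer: -1498/3 ≈ -499.33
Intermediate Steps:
y = -⅓ (y = (⅙)*(-2) = -⅓ ≈ -0.33333)
w(z) = 2 - 4/z (w(z) = -4/z + 6*(⅓) = -4/z + 2 = 2 - 4/z)
x(E, b) = 4 + 6*E (x(E, b) = (2 - 4/(-1))*E + 4 = (2 - 4*(-1))*E + 4 = (2 + 4)*E + 4 = 6*E + 4 = 4 + 6*E)
q(n, R) = R*n
q(x(4, 5), y) - 490 = -(4 + 6*4)/3 - 490 = -(4 + 24)/3 - 490 = -⅓*28 - 490 = -28/3 - 490 = -1498/3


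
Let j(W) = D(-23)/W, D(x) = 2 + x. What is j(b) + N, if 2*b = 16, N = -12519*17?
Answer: -1702605/8 ≈ -2.1283e+5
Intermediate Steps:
N = -212823
b = 8 (b = (½)*16 = 8)
j(W) = -21/W (j(W) = (2 - 23)/W = -21/W)
j(b) + N = -21/8 - 212823 = -1702605/8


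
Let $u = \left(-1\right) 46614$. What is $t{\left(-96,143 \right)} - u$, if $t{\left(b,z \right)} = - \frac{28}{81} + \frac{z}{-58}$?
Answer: $\frac{218979365}{4698} \approx 46611.0$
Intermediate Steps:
$t{\left(b,z \right)} = - \frac{28}{81} - \frac{z}{58}$ ($t{\left(b,z \right)} = \left(-28\right) \frac{1}{81} + z \left(- \frac{1}{58}\right) = - \frac{28}{81} - \frac{z}{58}$)
$u = -46614$
$t{\left(-96,143 \right)} - u = \left(- \frac{28}{81} - \frac{143}{58}\right) - -46614 = \left(- \frac{28}{81} - \frac{143}{58}\right) + 46614 = - \frac{13207}{4698} + 46614 = \frac{218979365}{4698}$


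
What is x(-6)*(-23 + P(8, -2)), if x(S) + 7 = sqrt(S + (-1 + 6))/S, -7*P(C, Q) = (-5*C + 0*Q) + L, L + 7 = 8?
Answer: 122 + 61*I/21 ≈ 122.0 + 2.9048*I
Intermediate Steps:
L = 1 (L = -7 + 8 = 1)
P(C, Q) = -1/7 + 5*C/7 (P(C, Q) = -((-5*C + 0*Q) + 1)/7 = -((-5*C + 0) + 1)/7 = -(-5*C + 1)/7 = -(1 - 5*C)/7 = -1/7 + 5*C/7)
x(S) = -7 + sqrt(5 + S)/S (x(S) = -7 + sqrt(S + (-1 + 6))/S = -7 + sqrt(S + 5)/S = -7 + sqrt(5 + S)/S)
x(-6)*(-23 + P(8, -2)) = (-7 + sqrt(5 - 6)/(-6))*(-23 + (-1/7 + (5/7)*8)) = (-7 - I/6)*(-23 + (-1/7 + 40/7)) = (-7 - I/6)*(-23 + 39/7) = (-7 - I/6)*(-122/7) = 122 + 61*I/21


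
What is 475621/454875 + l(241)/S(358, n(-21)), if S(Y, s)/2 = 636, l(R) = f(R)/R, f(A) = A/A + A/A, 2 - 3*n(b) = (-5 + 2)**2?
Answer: 24300579757/23240473500 ≈ 1.0456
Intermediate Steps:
n(b) = -7/3 (n(b) = 2/3 - (-5 + 2)**2/3 = 2/3 - 1/3*(-3)**2 = 2/3 - 1/3*9 = 2/3 - 3 = -7/3)
f(A) = 2 (f(A) = 1 + 1 = 2)
l(R) = 2/R
S(Y, s) = 1272 (S(Y, s) = 2*636 = 1272)
475621/454875 + l(241)/S(358, n(-21)) = 475621/454875 + (2/241)/1272 = 475621*(1/454875) + (2*(1/241))*(1/1272) = 475621/454875 + (2/241)*(1/1272) = 475621/454875 + 1/153276 = 24300579757/23240473500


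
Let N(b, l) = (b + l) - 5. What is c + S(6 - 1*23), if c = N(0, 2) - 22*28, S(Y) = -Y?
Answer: -602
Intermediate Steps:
N(b, l) = -5 + b + l
c = -619 (c = (-5 + 0 + 2) - 22*28 = -3 - 616 = -619)
c + S(6 - 1*23) = -619 - (6 - 1*23) = -619 - (6 - 23) = -619 - 1*(-17) = -619 + 17 = -602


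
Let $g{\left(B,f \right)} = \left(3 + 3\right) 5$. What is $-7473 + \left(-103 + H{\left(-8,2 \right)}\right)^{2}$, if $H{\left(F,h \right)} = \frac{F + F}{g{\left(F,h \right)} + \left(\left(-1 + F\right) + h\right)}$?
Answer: $\frac{1735008}{529} \approx 3279.8$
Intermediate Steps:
$g{\left(B,f \right)} = 30$ ($g{\left(B,f \right)} = 6 \cdot 5 = 30$)
$H{\left(F,h \right)} = \frac{2 F}{29 + F + h}$ ($H{\left(F,h \right)} = \frac{F + F}{30 + \left(\left(-1 + F\right) + h\right)} = \frac{2 F}{30 + \left(-1 + F + h\right)} = \frac{2 F}{29 + F + h}$)
$-7473 + \left(-103 + H{\left(-8,2 \right)}\right)^{2} = -7473 + \left(-103 + 2 \left(-8\right) \frac{1}{29 - 8 + 2}\right)^{2} = -7473 + \left(-103 + 2 \left(-8\right) \frac{1}{23}\right)^{2} = -7473 + \left(-103 - \frac{16}{23}\right)^{2} = -7473 + \left(- \frac{2385}{23}\right)^{2} = -7473 + \frac{5688225}{529} = \frac{1735008}{529}$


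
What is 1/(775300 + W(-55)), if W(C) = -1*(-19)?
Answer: 1/775319 ≈ 1.2898e-6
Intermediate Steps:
W(C) = 19
1/(775300 + W(-55)) = 1/(775300 + 19) = 1/775319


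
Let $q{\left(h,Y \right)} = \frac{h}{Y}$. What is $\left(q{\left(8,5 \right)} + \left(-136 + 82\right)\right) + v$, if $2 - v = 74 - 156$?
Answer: $\frac{158}{5} \approx 31.6$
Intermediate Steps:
$v = 84$ ($v = 2 - \left(74 - 156\right) = 2 - -82 = 2 + 82 = 84$)
$\left(q{\left(8,5 \right)} + \left(-136 + 82\right)\right) + v = \left(\frac{8}{5} + \left(-136 + 82\right)\right) + 84 = \left(8 \cdot \frac{1}{5} - 54\right) + 84 = \left(\frac{8}{5} - 54\right) + 84 = - \frac{262}{5} + 84 = \frac{158}{5}$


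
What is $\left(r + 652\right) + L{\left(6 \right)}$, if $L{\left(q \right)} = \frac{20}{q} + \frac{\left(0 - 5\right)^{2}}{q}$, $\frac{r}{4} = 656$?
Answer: $\frac{6567}{2} \approx 3283.5$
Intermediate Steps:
$r = 2624$ ($r = 4 \cdot 656 = 2624$)
$L{\left(q \right)} = \frac{45}{q}$ ($L{\left(q \right)} = \frac{20}{q} + \frac{\left(-5\right)^{2}}{q} = \frac{20}{q} + \frac{25}{q} = \frac{45}{q}$)
$\left(r + 652\right) + L{\left(6 \right)} = \left(2624 + 652\right) + \frac{45}{6} = 3276 + 45 \cdot \frac{1}{6} = 3276 + \frac{15}{2} = \frac{6567}{2}$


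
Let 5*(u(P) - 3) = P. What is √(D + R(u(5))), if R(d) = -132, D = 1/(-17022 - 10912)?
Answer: I*√103000730926/27934 ≈ 11.489*I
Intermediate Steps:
D = -1/27934 (D = 1/(-27934) = -1/27934 ≈ -3.5799e-5)
u(P) = 3 + P/5
√(D + R(u(5))) = √(-1/27934 - 132) = √(-3687289/27934) = I*√103000730926/27934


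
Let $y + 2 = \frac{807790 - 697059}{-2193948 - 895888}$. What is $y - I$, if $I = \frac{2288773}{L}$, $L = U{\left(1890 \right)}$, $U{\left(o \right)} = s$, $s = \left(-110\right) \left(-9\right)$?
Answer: $- \frac{3539080355099}{1529468820} \approx -2313.9$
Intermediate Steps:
$s = 990$
$U{\left(o \right)} = 990$
$L = 990$
$I = \frac{2288773}{990} \approx 2311.9$
$y = - \frac{6290403}{3089836}$ ($y = -2 + \frac{807790 - 697059}{-2193948 - 895888} = -2 + \frac{110731}{-2193948 - 895888} = -2 + \frac{110731}{-3089836} = -2 + 110731 \left(- \frac{1}{3089836}\right) = -2 - \frac{110731}{3089836} = - \frac{6290403}{3089836} \approx -2.0358$)
$y - I = - \frac{6290403}{3089836} - \frac{2288773}{990} = - \frac{3539080355099}{1529468820}$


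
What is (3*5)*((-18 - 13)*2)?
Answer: -930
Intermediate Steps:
(3*5)*((-18 - 13)*2) = 15*(-31*2) = 15*(-62) = -930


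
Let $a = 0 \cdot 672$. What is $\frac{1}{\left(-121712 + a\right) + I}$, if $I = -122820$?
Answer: $- \frac{1}{244532} \approx -4.0894 \cdot 10^{-6}$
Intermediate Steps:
$a = 0$
$\frac{1}{\left(-121712 + a\right) + I} = \frac{1}{\left(-121712 + 0\right) - 122820} = \frac{1}{-121712 - 122820} = \frac{1}{-244532} = - \frac{1}{244532}$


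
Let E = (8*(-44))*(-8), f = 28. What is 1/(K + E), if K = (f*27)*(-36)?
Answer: -1/24400 ≈ -4.0984e-5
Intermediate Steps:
E = 2816 (E = -352*(-8) = 2816)
K = -27216 (K = (28*27)*(-36) = 756*(-36) = -27216)
1/(K + E) = 1/(-27216 + 2816) = 1/(-24400) = -1/24400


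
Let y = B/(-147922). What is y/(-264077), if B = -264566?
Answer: -132283/19531398997 ≈ -6.7728e-6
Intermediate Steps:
y = 132283/73961 (y = -264566/(-147922) = -264566*(-1/147922) = 132283/73961 ≈ 1.7886)
y/(-264077) = (132283/73961)/(-264077) = (132283/73961)*(-1/264077) = -132283/19531398997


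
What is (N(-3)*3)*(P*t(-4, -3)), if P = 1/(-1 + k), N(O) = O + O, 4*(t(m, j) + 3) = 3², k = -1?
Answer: -27/4 ≈ -6.7500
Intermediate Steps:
t(m, j) = -¾ (t(m, j) = -3 + (¼)*3² = -3 + (¼)*9 = -3 + 9/4 = -¾)
N(O) = 2*O
P = -½ (P = 1/(-1 - 1) = 1/(-2) = -½ ≈ -0.50000)
(N(-3)*3)*(P*t(-4, -3)) = ((2*(-3))*3)*(-½*(-¾)) = -6*3*(3/8) = -18*3/8 = -27/4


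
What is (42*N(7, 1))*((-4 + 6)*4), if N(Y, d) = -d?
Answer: -336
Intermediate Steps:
(42*N(7, 1))*((-4 + 6)*4) = (42*(-1*1))*((-4 + 6)*4) = (42*(-1))*(2*4) = -42*8 = -336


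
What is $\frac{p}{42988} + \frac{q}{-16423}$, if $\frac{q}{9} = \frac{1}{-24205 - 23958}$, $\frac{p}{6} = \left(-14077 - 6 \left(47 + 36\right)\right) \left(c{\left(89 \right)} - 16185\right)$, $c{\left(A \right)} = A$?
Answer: $\frac{25304113343277993}{772788387173} \approx 32744.0$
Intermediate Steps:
$p = 1407595200$ ($p = 6 \left(-14077 - 6 \left(47 + 36\right)\right) \left(89 - 16185\right) = 6 \left(-14077 - 498\right) \left(-16096\right) = 6 \left(\left(-14575\right) \left(-16096\right)\right) = 6 \cdot 234599200 = 1407595200$)
$q = - \frac{9}{48163}$ ($q = \frac{9}{-24205 - 23958} = \frac{9}{-48163} = 9 \left(- \frac{1}{48163}\right) = - \frac{9}{48163} \approx -0.00018687$)
$\frac{p}{42988} + \frac{q}{-16423} = \frac{1407595200}{42988} - \frac{9}{48163 \left(-16423\right)} = 1407595200 \cdot \frac{1}{42988} - - \frac{9}{790980949} = \frac{31990800}{977} + \frac{9}{790980949} = \frac{25304113343277993}{772788387173}$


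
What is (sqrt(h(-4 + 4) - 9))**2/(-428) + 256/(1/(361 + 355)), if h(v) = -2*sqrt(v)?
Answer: 78450697/428 ≈ 1.8330e+5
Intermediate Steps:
(sqrt(h(-4 + 4) - 9))**2/(-428) + 256/(1/(361 + 355)) = (sqrt(-2*sqrt(-4 + 4) - 9))**2/(-428) + 256/(1/(361 + 355)) = (sqrt(-2*sqrt(0) - 9))**2*(-1/428) + 256/(1/716) = (sqrt(-2*0 - 9))**2*(-1/428) + 256/(1/716) = (sqrt(0 - 9))**2*(-1/428) + 256*716 = (sqrt(-9))**2*(-1/428) + 183296 = (3*I)**2*(-1/428) + 183296 = -9*(-1/428) + 183296 = 9/428 + 183296 = 78450697/428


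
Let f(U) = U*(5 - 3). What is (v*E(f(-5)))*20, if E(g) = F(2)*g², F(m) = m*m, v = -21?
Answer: -168000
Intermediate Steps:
F(m) = m²
f(U) = 2*U (f(U) = U*2 = 2*U)
E(g) = 4*g² (E(g) = 2²*g² = 4*g²)
(v*E(f(-5)))*20 = -84*(2*(-5))²*20 = -84*(-10)²*20 = -84*100*20 = -21*400*20 = -8400*20 = -168000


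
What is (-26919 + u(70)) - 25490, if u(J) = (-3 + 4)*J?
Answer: -52339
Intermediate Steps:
u(J) = J (u(J) = 1*J = J)
(-26919 + u(70)) - 25490 = (-26919 + 70) - 25490 = -26849 - 25490 = -52339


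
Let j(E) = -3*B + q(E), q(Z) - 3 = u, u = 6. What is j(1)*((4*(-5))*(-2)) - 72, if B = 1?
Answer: 168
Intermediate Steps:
q(Z) = 9 (q(Z) = 3 + 6 = 9)
j(E) = 6 (j(E) = -3*1 + 9 = -3 + 9 = 6)
j(1)*((4*(-5))*(-2)) - 72 = 6*((4*(-5))*(-2)) - 72 = 6*(-20*(-2)) - 72 = 6*40 - 72 = 240 - 72 = 168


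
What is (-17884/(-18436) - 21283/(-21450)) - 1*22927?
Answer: -206039922823/8987550 ≈ -22925.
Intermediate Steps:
(-17884/(-18436) - 21283/(-21450)) - 1*22927 = (-17884*(-1/18436) - 21283*(-1/21450)) - 22927 = (4471/4609 + 21283/21450) - 22927 = 17636027/8987550 - 22927 = -206039922823/8987550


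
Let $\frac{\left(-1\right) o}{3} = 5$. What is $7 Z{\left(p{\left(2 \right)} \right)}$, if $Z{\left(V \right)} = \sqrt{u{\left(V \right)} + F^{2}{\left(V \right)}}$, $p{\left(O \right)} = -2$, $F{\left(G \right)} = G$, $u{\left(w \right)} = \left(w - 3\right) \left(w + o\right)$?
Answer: $7 \sqrt{89} \approx 66.038$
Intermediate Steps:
$o = -15$ ($o = \left(-3\right) 5 = -15$)
$u{\left(w \right)} = \left(-15 + w\right) \left(-3 + w\right)$ ($u{\left(w \right)} = \left(w - 3\right) \left(w - 15\right) = \left(-3 + w\right) \left(-15 + w\right) = \left(-15 + w\right) \left(-3 + w\right)$)
$Z{\left(V \right)} = \sqrt{45 - 18 V + 2 V^{2}}$ ($Z{\left(V \right)} = \sqrt{\left(45 + V^{2} - 18 V\right) + V^{2}} = \sqrt{45 - 18 V + 2 V^{2}}$)
$7 Z{\left(p{\left(2 \right)} \right)} = 7 \sqrt{45 - -36 + 2 \left(-2\right)^{2}} = 7 \sqrt{45 + 36 + 2 \cdot 4} = 7 \sqrt{45 + 36 + 8} = 7 \sqrt{89}$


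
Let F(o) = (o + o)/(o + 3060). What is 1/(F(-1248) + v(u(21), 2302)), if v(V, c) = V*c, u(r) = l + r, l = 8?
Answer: 151/10080250 ≈ 1.4980e-5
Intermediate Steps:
u(r) = 8 + r
F(o) = 2*o/(3060 + o) (F(o) = (2*o)/(3060 + o) = 2*o/(3060 + o))
1/(F(-1248) + v(u(21), 2302)) = 1/(2*(-1248)/(3060 - 1248) + (8 + 21)*2302) = 1/(2*(-1248)/1812 + 29*2302) = 1/(2*(-1248)*(1/1812) + 66758) = 1/(-208/151 + 66758) = 1/(10080250/151) = 151/10080250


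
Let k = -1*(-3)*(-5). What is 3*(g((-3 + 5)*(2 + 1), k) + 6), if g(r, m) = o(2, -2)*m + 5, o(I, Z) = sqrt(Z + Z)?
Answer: 33 - 90*I ≈ 33.0 - 90.0*I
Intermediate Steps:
o(I, Z) = sqrt(2)*sqrt(Z) (o(I, Z) = sqrt(2*Z) = sqrt(2)*sqrt(Z))
k = -15 (k = 3*(-5) = -15)
g(r, m) = 5 + 2*I*m (g(r, m) = (sqrt(2)*sqrt(-2))*m + 5 = (sqrt(2)*(I*sqrt(2)))*m + 5 = (2*I)*m + 5 = 2*I*m + 5 = 5 + 2*I*m)
3*(g((-3 + 5)*(2 + 1), k) + 6) = 3*((5 + 2*I*(-15)) + 6) = 3*((5 - 30*I) + 6) = 3*(11 - 30*I) = 33 - 90*I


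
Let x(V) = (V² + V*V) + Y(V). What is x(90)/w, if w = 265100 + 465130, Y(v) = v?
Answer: 543/24341 ≈ 0.022308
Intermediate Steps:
w = 730230
x(V) = V + 2*V² (x(V) = (V² + V*V) + V = (V² + V²) + V = 2*V² + V = V + 2*V²)
x(90)/w = (90*(1 + 2*90))/730230 = (90*(1 + 180))*(1/730230) = (90*181)*(1/730230) = 16290*(1/730230) = 543/24341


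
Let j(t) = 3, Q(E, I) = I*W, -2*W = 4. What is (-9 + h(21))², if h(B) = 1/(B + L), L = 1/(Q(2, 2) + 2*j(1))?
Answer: 148225/1849 ≈ 80.165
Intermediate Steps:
W = -2 (W = -½*4 = -2)
Q(E, I) = -2*I (Q(E, I) = I*(-2) = -2*I)
L = ½ (L = 1/(-2*2 + 2*3) = 1/(-4 + 6) = 1/2 = 1*(½) = ½ ≈ 0.50000)
h(B) = 1/(½ + B) (h(B) = 1/(B + ½) = 1/(½ + B))
(-9 + h(21))² = (-9 + 2/(1 + 2*21))² = (-9 + 2/(1 + 42))² = (-9 + 2/43)² = (-385/43)² = 148225/1849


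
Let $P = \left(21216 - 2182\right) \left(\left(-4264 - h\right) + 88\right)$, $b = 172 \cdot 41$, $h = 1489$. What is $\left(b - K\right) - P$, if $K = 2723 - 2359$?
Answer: $107834298$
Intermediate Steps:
$b = 7052$
$K = 364$
$P = -107827610$ ($P = \left(21216 - 2182\right) \left(\left(-4264 - 1489\right) + 88\right) = 19034 \left(\left(-4264 - 1489\right) + 88\right) = 19034 \left(-5753 + 88\right) = 19034 \left(-5665\right) = -107827610$)
$\left(b - K\right) - P = \left(7052 - 364\right) - -107827610 = \left(7052 - 364\right) + 107827610 = 6688 + 107827610 = 107834298$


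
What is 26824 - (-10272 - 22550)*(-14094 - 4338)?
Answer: -604948280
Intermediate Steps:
26824 - (-10272 - 22550)*(-14094 - 4338) = 26824 - (-32822)*(-18432) = 26824 - 1*604975104 = 26824 - 604975104 = -604948280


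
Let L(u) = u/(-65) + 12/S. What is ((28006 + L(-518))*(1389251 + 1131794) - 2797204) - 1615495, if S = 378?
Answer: 57837898258325/819 ≈ 7.0620e+10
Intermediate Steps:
L(u) = 2/63 - u/65 (L(u) = u/(-65) + 12/378 = u*(-1/65) + 12*(1/378) = -u/65 + 2/63 = 2/63 - u/65)
((28006 + L(-518))*(1389251 + 1131794) - 2797204) - 1615495 = ((28006 + (2/63 - 1/65*(-518)))*(1389251 + 1131794) - 2797204) - 1615495 = ((28006 + (2/63 + 518/65))*2521045 - 2797204) - 1615495 = ((28006 + 32764/4095)*2521045 - 2797204) - 1615495 = ((114717334/4095)*2521045 - 2797204) - 1615495 = (57841512258806/819 - 2797204) - 1615495 = 57839221348730/819 - 1615495 = 57837898258325/819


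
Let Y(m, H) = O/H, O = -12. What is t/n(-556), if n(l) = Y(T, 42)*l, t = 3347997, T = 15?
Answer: 23435979/1112 ≈ 21076.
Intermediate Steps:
Y(m, H) = -12/H
n(l) = -2*l/7 (n(l) = (-12/42)*l = (-12*1/42)*l = -2*l/7)
t/n(-556) = 3347997/((-2/7*(-556))) = 3347997/(1112/7) = 3347997*(7/1112) = 23435979/1112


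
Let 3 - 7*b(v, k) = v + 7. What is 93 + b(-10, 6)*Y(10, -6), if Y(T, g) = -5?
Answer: 621/7 ≈ 88.714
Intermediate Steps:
b(v, k) = -4/7 - v/7 (b(v, k) = 3/7 - (v + 7)/7 = 3/7 - (7 + v)/7 = 3/7 + (-1 - v/7) = -4/7 - v/7)
93 + b(-10, 6)*Y(10, -6) = 93 + (-4/7 - ⅐*(-10))*(-5) = 93 + (-4/7 + 10/7)*(-5) = 93 + (6/7)*(-5) = 93 - 30/7 = 621/7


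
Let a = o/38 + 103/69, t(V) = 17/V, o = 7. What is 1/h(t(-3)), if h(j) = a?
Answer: 2622/4397 ≈ 0.59632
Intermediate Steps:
a = 4397/2622 (a = 7/38 + 103/69 = 4397/2622 ≈ 1.6770)
h(j) = 4397/2622
1/h(t(-3)) = 1/(4397/2622) = 2622/4397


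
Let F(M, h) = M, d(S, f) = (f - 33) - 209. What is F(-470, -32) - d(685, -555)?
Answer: 327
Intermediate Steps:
d(S, f) = -242 + f (d(S, f) = (-33 + f) - 209 = -242 + f)
F(-470, -32) - d(685, -555) = -470 - (-242 - 555) = -470 - 1*(-797) = -470 + 797 = 327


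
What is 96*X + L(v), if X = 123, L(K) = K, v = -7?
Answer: 11801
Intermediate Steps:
96*X + L(v) = 96*123 - 7 = 11808 - 7 = 11801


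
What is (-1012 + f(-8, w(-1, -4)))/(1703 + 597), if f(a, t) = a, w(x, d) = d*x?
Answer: -51/115 ≈ -0.44348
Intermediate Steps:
(-1012 + f(-8, w(-1, -4)))/(1703 + 597) = (-1012 - 8)/(1703 + 597) = -1020/2300 = -1020*1/2300 = -51/115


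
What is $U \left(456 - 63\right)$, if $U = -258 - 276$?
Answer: $-209862$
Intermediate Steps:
$U = -534$ ($U = -258 - 276 = -534$)
$U \left(456 - 63\right) = - 534 \left(456 - 63\right) = \left(-534\right) 393 = -209862$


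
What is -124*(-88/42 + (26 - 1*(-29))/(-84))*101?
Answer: 34441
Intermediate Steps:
-124*(-88/42 + (26 - 1*(-29))/(-84))*101 = -124*(-88*1/42 + (26 + 29)*(-1/84))*101 = -124*(-44/21 + 55*(-1/84))*101 = -124*(-44/21 - 55/84)*101 = -124*(-11/4)*101 = 341*101 = 34441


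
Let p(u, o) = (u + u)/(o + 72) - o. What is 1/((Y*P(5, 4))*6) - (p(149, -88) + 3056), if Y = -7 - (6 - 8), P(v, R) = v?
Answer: -1875229/600 ≈ -3125.4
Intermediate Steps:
Y = -5 (Y = -7 - 1*(-2) = -7 + 2 = -5)
p(u, o) = -o + 2*u/(72 + o) (p(u, o) = (2*u)/(72 + o) - o = 2*u/(72 + o) - o = -o + 2*u/(72 + o))
1/((Y*P(5, 4))*6) - (p(149, -88) + 3056) = 1/(-5*5*6) - ((-1*(-88)**2 - 72*(-88) + 2*149)/(72 - 88) + 3056) = 1/(-25*6) - ((-1*7744 + 6336 + 298)/(-16) + 3056) = 1/(-150) - (-(-7744 + 6336 + 298)/16 + 3056) = -1/150 - (-1/16*(-1110) + 3056) = -1/150 - (555/8 + 3056) = -1/150 - 1*25003/8 = -1/150 - 25003/8 = -1875229/600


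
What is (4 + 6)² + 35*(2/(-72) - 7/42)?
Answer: 3355/36 ≈ 93.194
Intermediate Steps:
(4 + 6)² + 35*(2/(-72) - 7/42) = 10² + 35*(2*(-1/72) - 7*1/42) = 100 + 35*(-1/36 - ⅙) = 100 + 35*(-7/36) = 100 - 245/36 = 3355/36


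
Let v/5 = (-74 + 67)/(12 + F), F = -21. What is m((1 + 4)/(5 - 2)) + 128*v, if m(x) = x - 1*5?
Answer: 4450/9 ≈ 494.44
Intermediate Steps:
m(x) = -5 + x (m(x) = x - 5 = -5 + x)
v = 35/9 (v = 5*((-74 + 67)/(12 - 21)) = 5*(-7/(-9)) = 5*(-7*(-⅑)) = 5*(7/9) = 35/9 ≈ 3.8889)
m((1 + 4)/(5 - 2)) + 128*v = (-5 + (1 + 4)/(5 - 2)) + 128*(35/9) = (-5 + 5/3) + 4480/9 = -10/3 + 4480/9 = 4450/9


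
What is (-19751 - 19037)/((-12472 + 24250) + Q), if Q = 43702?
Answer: -9697/13870 ≈ -0.69913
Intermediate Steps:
(-19751 - 19037)/((-12472 + 24250) + Q) = (-19751 - 19037)/((-12472 + 24250) + 43702) = -38788/(11778 + 43702) = -38788/55480 = -38788*1/55480 = -9697/13870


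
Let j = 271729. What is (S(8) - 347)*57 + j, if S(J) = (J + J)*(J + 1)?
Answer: 260158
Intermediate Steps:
S(J) = 2*J*(1 + J) (S(J) = (2*J)*(1 + J) = 2*J*(1 + J))
(S(8) - 347)*57 + j = (2*8*(1 + 8) - 347)*57 + 271729 = (2*8*9 - 347)*57 + 271729 = (144 - 347)*57 + 271729 = -203*57 + 271729 = -11571 + 271729 = 260158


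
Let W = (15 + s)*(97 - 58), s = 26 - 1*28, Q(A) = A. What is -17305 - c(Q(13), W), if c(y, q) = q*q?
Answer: -274354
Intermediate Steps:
s = -2 (s = 26 - 28 = -2)
W = 507 (W = (15 - 2)*(97 - 58) = 13*39 = 507)
c(y, q) = q²
-17305 - c(Q(13), W) = -17305 - 1*507² = -17305 - 1*257049 = -17305 - 257049 = -274354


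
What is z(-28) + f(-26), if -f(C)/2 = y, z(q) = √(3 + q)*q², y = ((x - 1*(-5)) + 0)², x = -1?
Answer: -32 + 3920*I ≈ -32.0 + 3920.0*I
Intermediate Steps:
y = 16 (y = ((-1 - 1*(-5)) + 0)² = ((-1 + 5) + 0)² = (4 + 0)² = 4² = 16)
z(q) = q²*√(3 + q)
f(C) = -32 (f(C) = -2*16 = -32)
z(-28) + f(-26) = (-28)²*√(3 - 28) - 32 = 784*√(-25) - 32 = 784*(5*I) - 32 = 3920*I - 32 = -32 + 3920*I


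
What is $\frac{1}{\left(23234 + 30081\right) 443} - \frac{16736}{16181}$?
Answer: $- \frac{395279952939}{382171676645} \approx -1.0343$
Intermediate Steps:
$\frac{1}{\left(23234 + 30081\right) 443} - \frac{16736}{16181} = \frac{1}{53315} \cdot \frac{1}{443} - \frac{16736}{16181} = \frac{1}{23618545} - \frac{16736}{16181} = - \frac{395279952939}{382171676645}$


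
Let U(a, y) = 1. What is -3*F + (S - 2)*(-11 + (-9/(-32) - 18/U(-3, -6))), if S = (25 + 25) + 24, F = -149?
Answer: -6483/4 ≈ -1620.8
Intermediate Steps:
S = 74 (S = 50 + 24 = 74)
-3*F + (S - 2)*(-11 + (-9/(-32) - 18/U(-3, -6))) = -3*(-149) + (74 - 2)*(-11 + (-9/(-32) - 18/1)) = 447 + 72*(-11 + (-9*(-1/32) - 18*1)) = 447 + 72*(-11 + (9/32 - 18)) = 447 + 72*(-11 - 567/32) = 447 + 72*(-919/32) = 447 - 8271/4 = -6483/4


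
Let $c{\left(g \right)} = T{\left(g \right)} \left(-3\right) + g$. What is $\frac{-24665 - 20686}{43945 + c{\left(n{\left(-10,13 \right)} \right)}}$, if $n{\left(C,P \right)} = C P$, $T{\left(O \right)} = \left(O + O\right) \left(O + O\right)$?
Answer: $\frac{5039}{17665} \approx 0.28525$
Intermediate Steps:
$T{\left(O \right)} = 4 O^{2}$ ($T{\left(O \right)} = 2 O 2 O = 4 O^{2}$)
$c{\left(g \right)} = g - 12 g^{2}$ ($c{\left(g \right)} = 4 g^{2} \left(-3\right) + g = - 12 g^{2} + g = g - 12 g^{2}$)
$\frac{-24665 - 20686}{43945 + c{\left(n{\left(-10,13 \right)} \right)}} = \frac{-24665 - 20686}{43945 + \left(-10\right) 13 \left(1 - 12 \left(\left(-10\right) 13\right)\right)} = - \frac{45351}{43945 - 130 \left(1 - -1560\right)} = - \frac{45351}{43945 - 130 \left(1 + 1560\right)} = - \frac{45351}{43945 - 202930} = - \frac{45351}{-158985} = \left(-45351\right) \left(- \frac{1}{158985}\right) = \frac{5039}{17665}$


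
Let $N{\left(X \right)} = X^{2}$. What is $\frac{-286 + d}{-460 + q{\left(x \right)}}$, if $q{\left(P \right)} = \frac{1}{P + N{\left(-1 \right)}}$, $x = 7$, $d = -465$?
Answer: $\frac{6008}{3679} \approx 1.6331$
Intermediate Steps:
$q{\left(P \right)} = \frac{1}{1 + P}$ ($q{\left(P \right)} = \frac{1}{P + \left(-1\right)^{2}} = \frac{1}{P + 1} = \frac{1}{1 + P}$)
$\frac{-286 + d}{-460 + q{\left(x \right)}} = \frac{-286 - 465}{-460 + \frac{1}{1 + 7}} = - \frac{751}{-460 + \frac{1}{8}} = - \frac{751}{- \frac{3679}{8}} = \left(-751\right) \left(- \frac{8}{3679}\right) = \frac{6008}{3679}$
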